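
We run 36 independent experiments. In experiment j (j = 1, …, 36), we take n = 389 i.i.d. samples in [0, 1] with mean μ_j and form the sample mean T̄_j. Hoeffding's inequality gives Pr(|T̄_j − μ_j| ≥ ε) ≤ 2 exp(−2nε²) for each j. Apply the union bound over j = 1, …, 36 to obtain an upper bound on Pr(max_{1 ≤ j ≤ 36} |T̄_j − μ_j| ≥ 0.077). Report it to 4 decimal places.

Per-experiment Hoeffding bound: 2·exp(−2·389·0.077²) = 2·exp(−4.61276) = 0.019849.
Union bound over 36 events: 36·0.019849 = 0.71455.

0.7146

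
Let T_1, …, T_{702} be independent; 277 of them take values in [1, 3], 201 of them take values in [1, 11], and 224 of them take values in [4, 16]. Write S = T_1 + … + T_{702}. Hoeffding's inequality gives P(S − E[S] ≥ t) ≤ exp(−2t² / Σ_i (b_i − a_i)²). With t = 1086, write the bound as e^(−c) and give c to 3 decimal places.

Σ(b_i − a_i)² = 277·2² + 201·10² + 224·12² = 53464.
c = 2t² / 53464 = 2·1086² / 53464 = 44.1193.

44.119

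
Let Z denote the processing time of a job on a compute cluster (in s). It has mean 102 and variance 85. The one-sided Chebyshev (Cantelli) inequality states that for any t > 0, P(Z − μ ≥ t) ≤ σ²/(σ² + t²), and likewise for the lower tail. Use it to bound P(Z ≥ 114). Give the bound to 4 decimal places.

Here σ² = 85 and t = 12, so σ² + t² = 229.
Cantelli's bound: 85/229 = 0.3712.

0.3712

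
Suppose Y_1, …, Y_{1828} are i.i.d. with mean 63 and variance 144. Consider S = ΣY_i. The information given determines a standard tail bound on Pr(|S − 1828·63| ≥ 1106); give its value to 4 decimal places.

0.2152

With mean and variance of each term known, Chebyshev's inequality bounds the deviation of the sum (or sample mean).
Var(S) = n·Var(Y_i) = 1828·144 = 263232.
Chebyshev: Pr(|S − 1828·63| ≥ 1106) ≤ Var(S)/1106² = 263232/1223236 = 0.2152.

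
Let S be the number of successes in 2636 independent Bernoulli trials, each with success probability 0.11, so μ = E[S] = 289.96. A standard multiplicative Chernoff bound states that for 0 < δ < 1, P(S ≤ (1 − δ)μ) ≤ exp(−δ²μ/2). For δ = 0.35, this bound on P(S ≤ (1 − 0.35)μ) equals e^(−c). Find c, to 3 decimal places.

c = δ²μ/2 = 0.35²·289.96/2 = 17.7600.

17.760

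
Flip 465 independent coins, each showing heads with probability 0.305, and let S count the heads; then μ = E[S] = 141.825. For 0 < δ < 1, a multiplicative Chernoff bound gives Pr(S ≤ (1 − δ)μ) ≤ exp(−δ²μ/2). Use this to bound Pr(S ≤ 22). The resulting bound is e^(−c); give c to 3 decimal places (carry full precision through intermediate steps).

50.619

Write 22 = (1 − δ)μ, so δ = 1 − 22/141.825 = 0.8448793…
Then the exponent is δ²μ/2 = (μ − 22)²/(2μ) = 50.618828.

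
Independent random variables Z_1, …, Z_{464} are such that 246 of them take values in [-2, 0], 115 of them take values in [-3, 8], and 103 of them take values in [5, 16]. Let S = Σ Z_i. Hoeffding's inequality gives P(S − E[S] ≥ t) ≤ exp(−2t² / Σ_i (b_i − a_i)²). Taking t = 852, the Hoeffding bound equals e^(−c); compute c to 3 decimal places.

53.059

Σ(b_i − a_i)² = 246·2² + 115·11² + 103·11² = 27362.
c = 2t² / 27362 = 2·852² / 27362 = 53.0593.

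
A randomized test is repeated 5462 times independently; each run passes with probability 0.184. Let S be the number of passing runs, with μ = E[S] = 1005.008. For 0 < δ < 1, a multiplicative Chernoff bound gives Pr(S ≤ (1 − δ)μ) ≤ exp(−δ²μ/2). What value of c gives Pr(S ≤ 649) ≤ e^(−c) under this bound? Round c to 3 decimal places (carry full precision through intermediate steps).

Write 649 = (1 − δ)μ, so δ = 1 − 649/1005.008 = 0.354234…
Then the exponent is δ²μ/2 = (μ − 649)²/(2μ) = 63.055068.

63.055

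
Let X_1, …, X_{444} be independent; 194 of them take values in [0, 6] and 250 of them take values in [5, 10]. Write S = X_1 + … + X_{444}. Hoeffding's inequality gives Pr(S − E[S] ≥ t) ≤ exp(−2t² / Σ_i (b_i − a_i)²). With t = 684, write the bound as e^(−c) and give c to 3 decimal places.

70.705

Σ(b_i − a_i)² = 194·6² + 250·5² = 13234.
c = 2t² / 13234 = 2·684² / 13234 = 70.7052.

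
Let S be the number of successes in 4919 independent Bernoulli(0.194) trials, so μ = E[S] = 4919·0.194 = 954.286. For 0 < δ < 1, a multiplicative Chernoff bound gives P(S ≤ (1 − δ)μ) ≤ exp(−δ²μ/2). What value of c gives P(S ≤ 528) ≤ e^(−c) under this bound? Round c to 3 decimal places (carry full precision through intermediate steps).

Write 528 = (1 − δ)μ, so δ = 1 − 528/954.286 = 0.4467068…
Then the exponent is δ²μ/2 = (μ − 528)²/(2μ) = 95.212417.

95.212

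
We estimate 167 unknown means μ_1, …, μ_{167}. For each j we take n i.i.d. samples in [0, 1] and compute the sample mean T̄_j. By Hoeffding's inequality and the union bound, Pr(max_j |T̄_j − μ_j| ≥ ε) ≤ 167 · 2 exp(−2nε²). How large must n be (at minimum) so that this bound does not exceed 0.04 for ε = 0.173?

Need 2·167·exp(−2nε²) ≤ 0.04, i.e. exp(−2nε²) ≤ 0.04/334.
So 2nε² ≥ ln(334/0.04) = 9.030017.
Hence n ≥ 9.030017/(2·0.173²) = 150.857.
The smallest integer n is 151.

151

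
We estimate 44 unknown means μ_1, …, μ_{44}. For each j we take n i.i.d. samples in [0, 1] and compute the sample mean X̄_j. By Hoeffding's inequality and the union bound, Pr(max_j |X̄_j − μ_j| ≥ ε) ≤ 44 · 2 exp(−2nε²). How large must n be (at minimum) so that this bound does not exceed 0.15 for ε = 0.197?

83

Need 2·44·exp(−2nε²) ≤ 0.15, i.e. exp(−2nε²) ≤ 0.15/88.
So 2nε² ≥ ln(88/0.15) = 6.374457.
Hence n ≥ 6.374457/(2·0.197²) = 82.126.
The smallest integer n is 83.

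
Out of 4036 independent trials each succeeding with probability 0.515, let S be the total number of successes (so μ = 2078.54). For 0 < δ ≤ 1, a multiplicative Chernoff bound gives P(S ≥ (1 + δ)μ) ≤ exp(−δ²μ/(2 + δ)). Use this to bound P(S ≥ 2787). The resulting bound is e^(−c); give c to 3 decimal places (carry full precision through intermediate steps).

103.157

Write 2787 = (1 + δ)μ, so δ = 2787/2078.54 − 1 = 0.340845…
Then the exponent is δ²μ/(2 + δ) = (2787 − μ)² / (μ·(2 + δ)) = 103.157218.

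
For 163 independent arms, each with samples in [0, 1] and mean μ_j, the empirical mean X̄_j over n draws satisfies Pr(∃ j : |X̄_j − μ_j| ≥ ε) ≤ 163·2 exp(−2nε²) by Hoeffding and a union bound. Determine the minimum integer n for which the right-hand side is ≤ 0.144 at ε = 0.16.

Need 2·163·exp(−2nε²) ≤ 0.144, i.e. exp(−2nε²) ≤ 0.144/326.
So 2nε² ≥ ln(326/0.144) = 7.724839.
Hence n ≥ 7.724839/(2·0.16²) = 150.876.
The smallest integer n is 151.

151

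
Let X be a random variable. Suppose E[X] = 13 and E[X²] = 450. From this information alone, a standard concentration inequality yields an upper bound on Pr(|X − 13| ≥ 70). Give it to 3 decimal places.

The first two moments determine the variance, so Chebyshev's inequality is the sharpest standard bound available.
Var(X) = E[X²] − (E[X])² = 450 − 169 = 281.
Chebyshev's inequality: Pr(|X − μ| ≥ t) ≤ Var(X)/t² = 281/4900 = 0.0573.

0.057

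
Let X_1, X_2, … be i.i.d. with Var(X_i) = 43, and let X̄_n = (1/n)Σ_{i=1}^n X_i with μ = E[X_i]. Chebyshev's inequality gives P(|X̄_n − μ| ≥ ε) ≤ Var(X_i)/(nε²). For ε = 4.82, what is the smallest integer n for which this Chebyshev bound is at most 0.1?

Require 43/(n·4.82²) ≤ 0.1, i.e. n ≥ 43/(0.1·4.82²) = 18.509.
The smallest integer n is 19.

19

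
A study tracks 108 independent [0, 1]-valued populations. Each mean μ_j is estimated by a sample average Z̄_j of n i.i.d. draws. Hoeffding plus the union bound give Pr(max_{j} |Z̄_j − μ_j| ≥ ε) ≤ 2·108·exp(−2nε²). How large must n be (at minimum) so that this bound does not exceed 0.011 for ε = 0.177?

Need 2·108·exp(−2nε²) ≤ 0.011, i.e. exp(−2nε²) ≤ 0.011/216.
So 2nε² ≥ ln(216/0.011) = 9.885138.
Hence n ≥ 9.885138/(2·0.177²) = 157.763.
The smallest integer n is 158.

158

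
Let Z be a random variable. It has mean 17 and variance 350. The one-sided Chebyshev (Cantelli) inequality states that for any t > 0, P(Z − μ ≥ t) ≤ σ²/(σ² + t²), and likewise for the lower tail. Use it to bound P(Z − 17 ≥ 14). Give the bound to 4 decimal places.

Here σ² = 350 and t = 14, so σ² + t² = 546.
Cantelli's bound: 350/546 = 0.6410.

0.6410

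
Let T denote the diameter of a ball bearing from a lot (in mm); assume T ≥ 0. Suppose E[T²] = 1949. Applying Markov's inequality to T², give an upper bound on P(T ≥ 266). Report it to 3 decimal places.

Since T ≥ 0, the event {T ≥ 266} is the same as {T² ≥ 70756}.
Markov's inequality applied to T² gives P(T² ≥ 70756) ≤ E[T²]/70756 = 1949/70756 = 0.0275.

0.028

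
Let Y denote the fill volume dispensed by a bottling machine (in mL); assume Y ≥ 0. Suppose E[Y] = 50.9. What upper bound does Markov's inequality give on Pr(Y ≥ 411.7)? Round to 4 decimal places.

0.1236

Markov's inequality: for a non-negative random variable, Pr(Y ≥ a) ≤ E[Y]/a.
Here E[Y] = 50.9 and a = 411.7, so the bound is 50.9/411.7 = 0.1236.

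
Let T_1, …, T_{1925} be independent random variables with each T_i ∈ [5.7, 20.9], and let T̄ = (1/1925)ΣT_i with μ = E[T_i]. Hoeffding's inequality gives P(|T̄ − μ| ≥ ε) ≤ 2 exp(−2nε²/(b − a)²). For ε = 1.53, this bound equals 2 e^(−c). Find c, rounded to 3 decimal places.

39.008

c = 2nε²/(b − a)² = 2·1925·1.53² / 15.2² = 39.0082.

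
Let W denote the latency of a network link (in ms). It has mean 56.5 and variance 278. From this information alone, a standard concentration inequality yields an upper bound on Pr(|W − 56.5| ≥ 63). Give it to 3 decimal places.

0.070

Mean and variance are known, so Chebyshev's inequality applies.
Chebyshev: Pr(|W − μ| ≥ t) ≤ Var(W)/t².
Bound = 278 / 3969 = 0.0700.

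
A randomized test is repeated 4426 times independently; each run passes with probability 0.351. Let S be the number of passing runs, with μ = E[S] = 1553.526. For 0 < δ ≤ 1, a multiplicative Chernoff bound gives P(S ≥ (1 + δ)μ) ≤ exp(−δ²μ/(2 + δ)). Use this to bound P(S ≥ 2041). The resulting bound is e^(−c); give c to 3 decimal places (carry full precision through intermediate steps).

66.109

Write 2041 = (1 + δ)μ, so δ = 2041/1553.526 − 1 = 0.3137855…
Then the exponent is δ²μ/(2 + δ) = (2041 − μ)² / (μ·(2 + δ)) = 66.109106.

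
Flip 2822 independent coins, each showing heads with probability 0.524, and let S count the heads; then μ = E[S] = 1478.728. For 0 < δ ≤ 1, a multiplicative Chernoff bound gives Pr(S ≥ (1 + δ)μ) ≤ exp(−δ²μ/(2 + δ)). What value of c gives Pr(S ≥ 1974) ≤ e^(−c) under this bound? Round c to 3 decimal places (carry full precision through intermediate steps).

71.044

Write 1974 = (1 + δ)μ, so δ = 1974/1478.728 − 1 = 0.3349311…
Then the exponent is δ²μ/(2 + δ) = (1974 − μ)² / (μ·(2 + δ)) = 71.043637.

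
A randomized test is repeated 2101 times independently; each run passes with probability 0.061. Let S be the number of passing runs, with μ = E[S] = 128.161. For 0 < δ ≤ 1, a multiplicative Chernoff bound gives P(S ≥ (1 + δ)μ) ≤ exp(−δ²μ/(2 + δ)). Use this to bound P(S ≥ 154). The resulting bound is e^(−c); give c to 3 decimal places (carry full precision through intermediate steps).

2.366

Write 154 = (1 + δ)μ, so δ = 154/128.161 − 1 = 0.2016136…
Then the exponent is δ²μ/(2 + δ) = (154 − μ)² / (μ·(2 + δ)) = 2.366216.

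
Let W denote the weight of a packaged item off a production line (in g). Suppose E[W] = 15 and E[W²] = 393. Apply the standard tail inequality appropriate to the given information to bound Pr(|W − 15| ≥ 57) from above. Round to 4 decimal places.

0.0517

The first two moments determine the variance, so Chebyshev's inequality is the sharpest standard bound available.
Var(W) = E[W²] − (E[W])² = 393 − 225 = 168.
Chebyshev's inequality: Pr(|W − μ| ≥ t) ≤ Var(W)/t² = 168/3249 = 0.0517.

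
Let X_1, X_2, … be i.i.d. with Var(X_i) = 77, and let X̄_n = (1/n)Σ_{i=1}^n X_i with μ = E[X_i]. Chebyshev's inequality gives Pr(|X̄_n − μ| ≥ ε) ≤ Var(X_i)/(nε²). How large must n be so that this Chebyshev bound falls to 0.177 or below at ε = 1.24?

283

Require 77/(n·1.24²) ≤ 0.177, i.e. n ≥ 77/(0.177·1.24²) = 282.927.
The smallest integer n is 283.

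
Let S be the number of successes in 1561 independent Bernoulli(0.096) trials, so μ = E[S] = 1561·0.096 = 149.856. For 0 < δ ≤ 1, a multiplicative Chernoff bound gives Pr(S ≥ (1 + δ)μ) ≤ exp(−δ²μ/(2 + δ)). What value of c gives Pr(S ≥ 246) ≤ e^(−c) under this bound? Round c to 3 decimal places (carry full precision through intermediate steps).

Write 246 = (1 + δ)μ, so δ = 246/149.856 − 1 = 0.6415759…
Then the exponent is δ²μ/(2 + δ) = (246 − μ)² / (μ·(2 + δ)) = 23.351089.

23.351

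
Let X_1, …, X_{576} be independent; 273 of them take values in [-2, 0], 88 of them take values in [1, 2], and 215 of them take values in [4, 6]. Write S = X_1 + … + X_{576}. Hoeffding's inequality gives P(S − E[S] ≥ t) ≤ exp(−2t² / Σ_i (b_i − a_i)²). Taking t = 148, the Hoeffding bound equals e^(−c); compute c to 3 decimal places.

Σ(b_i − a_i)² = 273·2² + 88·1² + 215·2² = 2040.
c = 2t² / 2040 = 2·148² / 2040 = 21.4745.

21.475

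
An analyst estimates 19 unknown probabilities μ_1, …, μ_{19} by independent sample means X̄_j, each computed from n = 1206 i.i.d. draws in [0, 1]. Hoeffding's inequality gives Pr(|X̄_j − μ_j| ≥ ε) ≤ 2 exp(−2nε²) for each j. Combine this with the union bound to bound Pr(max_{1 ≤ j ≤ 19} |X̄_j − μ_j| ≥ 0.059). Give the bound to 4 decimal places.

0.0086

Per-experiment Hoeffding bound: 2·exp(−2·1206·0.059²) = 2·exp(−8.39617) = 0.00045146.
Union bound over 19 events: 19·0.00045146 = 0.00858.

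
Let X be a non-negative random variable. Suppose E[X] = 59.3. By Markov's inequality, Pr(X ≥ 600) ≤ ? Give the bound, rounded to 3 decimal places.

Markov's inequality: for a non-negative random variable, Pr(X ≥ a) ≤ E[X]/a.
Here E[X] = 59.3 and a = 600, so the bound is 59.3/600 = 0.0988.

0.099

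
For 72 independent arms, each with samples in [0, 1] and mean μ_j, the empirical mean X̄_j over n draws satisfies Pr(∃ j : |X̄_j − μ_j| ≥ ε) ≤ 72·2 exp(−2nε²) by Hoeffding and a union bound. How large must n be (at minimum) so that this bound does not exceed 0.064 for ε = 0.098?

Need 2·72·exp(−2nε²) ≤ 0.064, i.e. exp(−2nε²) ≤ 0.064/144.
So 2nε² ≥ ln(144/0.064) = 7.718685.
Hence n ≥ 7.718685/(2·0.098²) = 401.847.
The smallest integer n is 402.

402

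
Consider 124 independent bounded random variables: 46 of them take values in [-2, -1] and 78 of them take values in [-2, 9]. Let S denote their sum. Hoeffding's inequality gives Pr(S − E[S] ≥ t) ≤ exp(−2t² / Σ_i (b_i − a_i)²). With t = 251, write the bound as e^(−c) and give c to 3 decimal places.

Σ(b_i − a_i)² = 46·1² + 78·11² = 9484.
c = 2t² / 9484 = 2·251² / 9484 = 13.2857.

13.286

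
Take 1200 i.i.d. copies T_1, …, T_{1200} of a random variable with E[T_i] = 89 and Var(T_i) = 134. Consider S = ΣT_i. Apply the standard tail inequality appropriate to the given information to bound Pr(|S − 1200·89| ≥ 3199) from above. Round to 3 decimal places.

With mean and variance of each term known, Chebyshev's inequality bounds the deviation of the sum (or sample mean).
Var(S) = n·Var(T_i) = 1200·134 = 160800.
Chebyshev: Pr(|S − 1200·89| ≥ 3199) ≤ Var(S)/3199² = 160800/10233601 = 0.0157.

0.016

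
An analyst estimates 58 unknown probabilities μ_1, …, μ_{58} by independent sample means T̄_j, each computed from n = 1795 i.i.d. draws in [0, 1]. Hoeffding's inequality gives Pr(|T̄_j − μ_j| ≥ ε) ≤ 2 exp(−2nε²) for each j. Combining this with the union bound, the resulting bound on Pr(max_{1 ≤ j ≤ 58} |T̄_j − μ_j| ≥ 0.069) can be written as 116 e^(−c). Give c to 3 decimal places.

Union bound over the 58 events: Pr(max_{1 ≤ j ≤ 58} |T̄_j − μ_j| ≥ 0.069) ≤ 58·2·exp(−2nε²) = 116 exp(−2·1795·0.069²).
So c = 2·1795·0.069² = 17.0920.

17.092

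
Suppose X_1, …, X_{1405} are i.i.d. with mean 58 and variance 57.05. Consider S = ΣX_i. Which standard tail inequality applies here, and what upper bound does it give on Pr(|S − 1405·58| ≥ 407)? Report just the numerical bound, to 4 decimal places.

0.4839

With mean and variance of each term known, Chebyshev's inequality bounds the deviation of the sum (or sample mean).
Var(S) = n·Var(X_i) = 1405·57.05 = 80155.25.
Chebyshev: Pr(|S − 1405·58| ≥ 407) ≤ Var(S)/407² = 80155.25/165649 = 0.4839.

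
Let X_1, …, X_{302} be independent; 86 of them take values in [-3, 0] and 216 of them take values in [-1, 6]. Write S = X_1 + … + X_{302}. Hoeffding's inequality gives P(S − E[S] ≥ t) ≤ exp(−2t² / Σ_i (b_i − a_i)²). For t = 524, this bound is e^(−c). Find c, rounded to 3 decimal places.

48.349

Σ(b_i − a_i)² = 86·3² + 216·7² = 11358.
c = 2t² / 11358 = 2·524² / 11358 = 48.3494.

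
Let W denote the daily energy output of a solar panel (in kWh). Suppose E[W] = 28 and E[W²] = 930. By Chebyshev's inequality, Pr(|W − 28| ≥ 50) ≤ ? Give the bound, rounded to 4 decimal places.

0.0584

Var(W) = E[W²] − (E[W])² = 930 − 784 = 146.
Chebyshev's inequality: Pr(|W − μ| ≥ t) ≤ Var(W)/t² = 146/2500 = 0.0584.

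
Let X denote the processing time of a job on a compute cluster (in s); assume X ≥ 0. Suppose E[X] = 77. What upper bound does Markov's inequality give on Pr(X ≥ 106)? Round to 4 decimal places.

0.7264

Markov's inequality: for a non-negative random variable, Pr(X ≥ a) ≤ E[X]/a.
Here E[X] = 77 and a = 106, so the bound is 77/106 = 0.7264.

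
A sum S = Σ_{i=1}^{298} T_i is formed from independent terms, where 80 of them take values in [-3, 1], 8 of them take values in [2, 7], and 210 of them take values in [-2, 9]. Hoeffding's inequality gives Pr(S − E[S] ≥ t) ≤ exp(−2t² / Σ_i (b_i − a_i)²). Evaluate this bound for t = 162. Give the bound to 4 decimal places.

0.1420

Σ(b_i − a_i)² = 80·4² + 8·5² + 210·11² = 26890.
Exponent = 2·162² / 26890 = 1.95195.
Bound = exp(−1.95195) = 0.14200.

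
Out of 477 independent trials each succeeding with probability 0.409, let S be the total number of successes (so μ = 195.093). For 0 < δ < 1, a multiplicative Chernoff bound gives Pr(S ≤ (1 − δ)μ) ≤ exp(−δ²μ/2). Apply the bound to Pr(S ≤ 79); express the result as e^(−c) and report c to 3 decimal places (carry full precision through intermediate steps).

Write 79 = (1 − δ)μ, so δ = 1 − 79/195.093 = 0.5950649…
Then the exponent is δ²μ/2 = (μ − 79)²/(2μ) = 34.541436.

34.541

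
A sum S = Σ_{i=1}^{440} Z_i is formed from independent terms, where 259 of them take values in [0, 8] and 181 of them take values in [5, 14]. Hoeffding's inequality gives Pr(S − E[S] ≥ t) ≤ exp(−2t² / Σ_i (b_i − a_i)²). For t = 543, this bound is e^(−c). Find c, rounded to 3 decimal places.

18.878

Σ(b_i − a_i)² = 259·8² + 181·9² = 31237.
c = 2t² / 31237 = 2·543² / 31237 = 18.8782.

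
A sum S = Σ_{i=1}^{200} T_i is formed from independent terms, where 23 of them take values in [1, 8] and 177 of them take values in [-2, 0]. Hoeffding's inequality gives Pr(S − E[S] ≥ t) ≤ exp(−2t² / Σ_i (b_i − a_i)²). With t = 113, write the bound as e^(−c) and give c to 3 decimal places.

13.917

Σ(b_i − a_i)² = 23·7² + 177·2² = 1835.
c = 2t² / 1835 = 2·113² / 1835 = 13.9172.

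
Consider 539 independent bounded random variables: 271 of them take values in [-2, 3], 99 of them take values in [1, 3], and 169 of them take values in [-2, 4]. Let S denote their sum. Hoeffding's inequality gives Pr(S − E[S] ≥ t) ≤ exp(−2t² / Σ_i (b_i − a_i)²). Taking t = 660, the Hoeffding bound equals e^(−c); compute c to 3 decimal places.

Σ(b_i − a_i)² = 271·5² + 99·2² + 169·6² = 13255.
c = 2t² / 13255 = 2·660² / 13255 = 65.7261.

65.726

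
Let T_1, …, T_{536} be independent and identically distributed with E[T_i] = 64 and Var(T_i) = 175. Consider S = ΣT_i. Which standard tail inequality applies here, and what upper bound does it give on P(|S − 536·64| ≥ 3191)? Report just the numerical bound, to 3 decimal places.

0.009

With mean and variance of each term known, Chebyshev's inequality bounds the deviation of the sum (or sample mean).
Var(S) = n·Var(T_i) = 536·175 = 93800.
Chebyshev: P(|S − 536·64| ≥ 3191) ≤ Var(S)/3191² = 93800/10182481 = 0.0092.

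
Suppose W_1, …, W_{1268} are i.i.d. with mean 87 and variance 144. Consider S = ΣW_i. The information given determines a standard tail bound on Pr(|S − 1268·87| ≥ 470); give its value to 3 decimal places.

0.827

With mean and variance of each term known, Chebyshev's inequality bounds the deviation of the sum (or sample mean).
Var(S) = n·Var(W_i) = 1268·144 = 182592.
Chebyshev: Pr(|S − 1268·87| ≥ 470) ≤ Var(S)/470² = 182592/220900 = 0.8266.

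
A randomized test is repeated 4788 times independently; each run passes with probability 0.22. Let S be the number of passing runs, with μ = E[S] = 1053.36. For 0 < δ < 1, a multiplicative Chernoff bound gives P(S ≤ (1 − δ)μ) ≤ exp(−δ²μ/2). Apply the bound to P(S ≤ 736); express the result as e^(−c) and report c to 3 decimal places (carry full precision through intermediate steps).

47.808

Write 736 = (1 − δ)μ, so δ = 1 − 736/1053.36 = 0.3012835…
Then the exponent is δ²μ/2 = (μ − 736)²/(2μ) = 47.807668.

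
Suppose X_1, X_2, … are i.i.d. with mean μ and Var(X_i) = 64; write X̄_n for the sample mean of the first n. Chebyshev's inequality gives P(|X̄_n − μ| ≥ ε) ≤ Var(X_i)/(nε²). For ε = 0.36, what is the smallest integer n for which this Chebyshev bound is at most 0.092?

Require 64/(n·0.36²) ≤ 0.092, i.e. n ≥ 64/(0.092·0.36²) = 5367.687.
The smallest integer n is 5368.

5368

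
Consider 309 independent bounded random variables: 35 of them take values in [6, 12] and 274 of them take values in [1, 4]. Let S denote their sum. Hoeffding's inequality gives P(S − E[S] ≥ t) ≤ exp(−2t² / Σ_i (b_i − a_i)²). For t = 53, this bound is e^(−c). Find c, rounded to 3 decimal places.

1.508

Σ(b_i − a_i)² = 35·6² + 274·3² = 3726.
c = 2t² / 3726 = 2·53² / 3726 = 1.5078.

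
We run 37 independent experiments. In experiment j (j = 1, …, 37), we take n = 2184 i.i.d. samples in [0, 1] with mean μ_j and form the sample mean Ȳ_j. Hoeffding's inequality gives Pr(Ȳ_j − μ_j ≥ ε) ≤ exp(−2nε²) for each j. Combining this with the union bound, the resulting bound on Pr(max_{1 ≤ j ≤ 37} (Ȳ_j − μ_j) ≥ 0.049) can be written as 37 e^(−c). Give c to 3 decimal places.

10.488

Union bound over the 37 events: Pr(max_{1 ≤ j ≤ 37} (Ȳ_j − μ_j) ≥ 0.049) ≤ 37·exp(−2nε²) = 37 exp(−2·2184·0.049²).
So c = 2·2184·0.049² = 10.4876.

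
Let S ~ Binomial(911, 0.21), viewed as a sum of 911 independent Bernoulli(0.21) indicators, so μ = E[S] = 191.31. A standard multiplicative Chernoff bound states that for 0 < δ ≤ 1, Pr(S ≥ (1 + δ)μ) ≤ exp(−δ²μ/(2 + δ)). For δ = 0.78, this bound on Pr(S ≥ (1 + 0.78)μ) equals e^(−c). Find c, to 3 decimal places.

c = δ²μ/(2 + δ) = 0.78²·191.31/(2 + 0.78) = 41.8680.

41.868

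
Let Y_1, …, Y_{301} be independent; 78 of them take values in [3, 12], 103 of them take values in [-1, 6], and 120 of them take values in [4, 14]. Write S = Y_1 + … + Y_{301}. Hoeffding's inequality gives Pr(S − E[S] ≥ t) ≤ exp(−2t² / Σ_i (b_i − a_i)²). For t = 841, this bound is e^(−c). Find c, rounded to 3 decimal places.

60.542

Σ(b_i − a_i)² = 78·9² + 103·7² + 120·10² = 23365.
c = 2t² / 23365 = 2·841² / 23365 = 60.5419.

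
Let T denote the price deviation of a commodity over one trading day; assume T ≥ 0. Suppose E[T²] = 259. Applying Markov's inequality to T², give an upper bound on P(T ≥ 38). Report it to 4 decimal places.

0.1794

Since T ≥ 0, the event {T ≥ 38} is the same as {T² ≥ 1444}.
Markov's inequality applied to T² gives P(T² ≥ 1444) ≤ E[T²]/1444 = 259/1444 = 0.1794.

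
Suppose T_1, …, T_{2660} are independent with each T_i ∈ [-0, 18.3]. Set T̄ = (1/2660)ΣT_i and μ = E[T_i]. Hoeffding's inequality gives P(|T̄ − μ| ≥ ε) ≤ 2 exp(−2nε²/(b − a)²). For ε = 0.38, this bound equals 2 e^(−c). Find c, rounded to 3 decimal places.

c = 2nε²/(b − a)² = 2·2660·0.38² / 18.3² = 2.2939.

2.294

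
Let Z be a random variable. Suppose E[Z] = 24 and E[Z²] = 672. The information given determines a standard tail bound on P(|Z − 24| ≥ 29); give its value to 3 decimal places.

0.114

The first two moments determine the variance, so Chebyshev's inequality is the sharpest standard bound available.
Var(Z) = E[Z²] − (E[Z])² = 672 − 576 = 96.
Chebyshev's inequality: P(|Z − μ| ≥ t) ≤ Var(Z)/t² = 96/841 = 0.1141.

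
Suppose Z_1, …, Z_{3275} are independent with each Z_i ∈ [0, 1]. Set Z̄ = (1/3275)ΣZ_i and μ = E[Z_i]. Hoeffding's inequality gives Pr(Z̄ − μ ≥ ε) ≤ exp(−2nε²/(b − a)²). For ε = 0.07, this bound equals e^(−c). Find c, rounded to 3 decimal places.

32.095

c = 2nε²/(b − a)² = 2·3275·0.07² / 1² = 32.0950.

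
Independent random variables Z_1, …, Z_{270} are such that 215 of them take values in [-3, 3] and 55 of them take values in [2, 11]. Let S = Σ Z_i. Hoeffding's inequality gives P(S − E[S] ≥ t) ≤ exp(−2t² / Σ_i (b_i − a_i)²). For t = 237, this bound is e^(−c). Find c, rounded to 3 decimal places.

9.212

Σ(b_i − a_i)² = 215·6² + 55·9² = 12195.
c = 2t² / 12195 = 2·237² / 12195 = 9.2118.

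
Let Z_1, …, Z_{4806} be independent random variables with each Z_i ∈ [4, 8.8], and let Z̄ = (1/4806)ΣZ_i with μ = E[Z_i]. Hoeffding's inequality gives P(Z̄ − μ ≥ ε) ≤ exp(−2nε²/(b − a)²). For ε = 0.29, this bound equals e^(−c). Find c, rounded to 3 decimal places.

c = 2nε²/(b − a)² = 2·4806·0.29² / 4.8² = 35.0855.

35.085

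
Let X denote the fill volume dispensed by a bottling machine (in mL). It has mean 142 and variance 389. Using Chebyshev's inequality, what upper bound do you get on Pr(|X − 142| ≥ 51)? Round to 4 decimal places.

Chebyshev: Pr(|X − μ| ≥ t) ≤ Var(X)/t².
Bound = 389 / 2601 = 0.1496.

0.1496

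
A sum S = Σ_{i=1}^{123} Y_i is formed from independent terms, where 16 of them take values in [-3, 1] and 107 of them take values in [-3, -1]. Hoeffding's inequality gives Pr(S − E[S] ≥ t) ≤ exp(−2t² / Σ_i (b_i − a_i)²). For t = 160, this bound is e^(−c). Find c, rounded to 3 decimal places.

74.854

Σ(b_i − a_i)² = 16·4² + 107·2² = 684.
c = 2t² / 684 = 2·160² / 684 = 74.8538.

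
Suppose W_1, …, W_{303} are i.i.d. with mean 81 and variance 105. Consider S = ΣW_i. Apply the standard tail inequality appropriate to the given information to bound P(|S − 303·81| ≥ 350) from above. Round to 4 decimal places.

With mean and variance of each term known, Chebyshev's inequality bounds the deviation of the sum (or sample mean).
Var(S) = n·Var(W_i) = 303·105 = 31815.
Chebyshev: P(|S − 303·81| ≥ 350) ≤ Var(S)/350² = 31815/122500 = 0.2597.

0.2597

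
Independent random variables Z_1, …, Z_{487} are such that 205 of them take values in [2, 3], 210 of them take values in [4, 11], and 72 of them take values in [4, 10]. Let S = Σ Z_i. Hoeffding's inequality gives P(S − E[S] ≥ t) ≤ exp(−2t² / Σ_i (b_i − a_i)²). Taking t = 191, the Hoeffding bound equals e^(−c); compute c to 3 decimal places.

5.575

Σ(b_i − a_i)² = 205·1² + 210·7² + 72·6² = 13087.
c = 2t² / 13087 = 2·191² / 13087 = 5.5752.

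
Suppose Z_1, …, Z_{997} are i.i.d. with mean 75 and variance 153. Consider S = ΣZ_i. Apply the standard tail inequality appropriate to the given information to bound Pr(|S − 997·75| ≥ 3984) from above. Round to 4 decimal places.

0.0096

With mean and variance of each term known, Chebyshev's inequality bounds the deviation of the sum (or sample mean).
Var(S) = n·Var(Z_i) = 997·153 = 152541.
Chebyshev: Pr(|S − 997·75| ≥ 3984) ≤ Var(S)/3984² = 152541/15872256 = 0.0096.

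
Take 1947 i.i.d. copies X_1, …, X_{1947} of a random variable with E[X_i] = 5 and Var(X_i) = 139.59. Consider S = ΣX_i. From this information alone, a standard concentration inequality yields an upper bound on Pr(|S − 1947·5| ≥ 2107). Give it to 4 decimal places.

With mean and variance of each term known, Chebyshev's inequality bounds the deviation of the sum (or sample mean).
Var(S) = n·Var(X_i) = 1947·139.59 = 271781.73.
Chebyshev: Pr(|S − 1947·5| ≥ 2107) ≤ Var(S)/2107² = 271781.73/4439449 = 0.0612.

0.0612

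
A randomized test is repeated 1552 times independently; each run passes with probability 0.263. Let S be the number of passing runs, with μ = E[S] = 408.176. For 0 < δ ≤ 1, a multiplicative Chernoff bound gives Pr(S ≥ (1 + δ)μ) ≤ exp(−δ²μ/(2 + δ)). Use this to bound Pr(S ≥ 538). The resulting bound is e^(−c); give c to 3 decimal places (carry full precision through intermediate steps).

Write 538 = (1 + δ)μ, so δ = 538/408.176 − 1 = 0.3180589…
Then the exponent is δ²μ/(2 + δ) = (538 − μ)² / (μ·(2 + δ)) = 17.813040.

17.813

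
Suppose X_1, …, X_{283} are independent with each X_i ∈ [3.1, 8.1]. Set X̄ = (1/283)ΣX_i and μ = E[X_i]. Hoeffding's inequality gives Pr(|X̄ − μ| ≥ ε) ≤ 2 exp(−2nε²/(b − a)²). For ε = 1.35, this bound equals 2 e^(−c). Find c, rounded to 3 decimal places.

c = 2nε²/(b − a)² = 2·283·1.35² / 5² = 41.2614.

41.261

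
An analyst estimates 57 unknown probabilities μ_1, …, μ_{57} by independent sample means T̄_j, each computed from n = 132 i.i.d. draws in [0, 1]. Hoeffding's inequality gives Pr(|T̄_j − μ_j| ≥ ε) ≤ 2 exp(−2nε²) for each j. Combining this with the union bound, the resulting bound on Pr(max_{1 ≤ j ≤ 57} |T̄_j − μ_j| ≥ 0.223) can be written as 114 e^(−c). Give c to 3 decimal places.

Union bound over the 57 events: Pr(max_{1 ≤ j ≤ 57} |T̄_j − μ_j| ≥ 0.223) ≤ 57·2·exp(−2nε²) = 114 exp(−2·132·0.223²).
So c = 2·132·0.223² = 13.1285.

13.128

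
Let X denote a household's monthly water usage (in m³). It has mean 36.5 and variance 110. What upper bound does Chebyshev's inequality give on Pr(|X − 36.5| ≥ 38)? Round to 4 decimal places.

Chebyshev: Pr(|X − μ| ≥ t) ≤ Var(X)/t².
Bound = 110 / 1444 = 0.0762.

0.0762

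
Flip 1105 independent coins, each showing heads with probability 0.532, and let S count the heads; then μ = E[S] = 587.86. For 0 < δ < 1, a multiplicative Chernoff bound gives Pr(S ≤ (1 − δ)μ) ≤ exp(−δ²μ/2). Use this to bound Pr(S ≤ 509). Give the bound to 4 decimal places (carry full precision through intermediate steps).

Write 509 = (1 − δ)μ, so δ = 1 − 509/587.86 = 0.1341476…
Then the exponent is δ²μ/2 = (μ − 509)²/(2μ) = 5.289439.
Bound = exp(−5.289439) = 0.00504.

0.0050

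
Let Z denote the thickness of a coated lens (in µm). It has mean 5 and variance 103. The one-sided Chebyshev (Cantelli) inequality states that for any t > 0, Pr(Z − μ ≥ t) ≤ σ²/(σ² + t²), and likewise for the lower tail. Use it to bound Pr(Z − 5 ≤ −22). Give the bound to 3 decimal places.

Here σ² = 103 and t = 22, so σ² + t² = 587.
Cantelli's bound: 103/587 = 0.1755.

0.175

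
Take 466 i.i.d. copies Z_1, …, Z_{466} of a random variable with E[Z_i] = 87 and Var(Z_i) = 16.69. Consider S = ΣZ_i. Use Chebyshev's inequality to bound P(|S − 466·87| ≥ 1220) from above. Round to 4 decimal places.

Var(S) = n·Var(Z_i) = 466·16.69 = 7777.54.
Chebyshev: P(|S − 466·87| ≥ 1220) ≤ Var(S)/1220² = 7777.54/1488400 = 0.0052.

0.0052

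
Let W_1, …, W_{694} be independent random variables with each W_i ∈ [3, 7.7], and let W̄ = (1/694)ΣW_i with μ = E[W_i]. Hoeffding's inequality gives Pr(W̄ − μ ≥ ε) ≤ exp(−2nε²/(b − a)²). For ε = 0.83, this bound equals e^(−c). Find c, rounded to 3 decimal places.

43.286

c = 2nε²/(b − a)² = 2·694·0.83² / 4.7² = 43.2862.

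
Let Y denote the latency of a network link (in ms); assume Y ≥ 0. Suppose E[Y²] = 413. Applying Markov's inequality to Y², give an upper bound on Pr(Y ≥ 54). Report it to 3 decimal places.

0.142

Since Y ≥ 0, the event {Y ≥ 54} is the same as {Y² ≥ 2916}.
Markov's inequality applied to Y² gives Pr(Y² ≥ 2916) ≤ E[Y²]/2916 = 413/2916 = 0.1416.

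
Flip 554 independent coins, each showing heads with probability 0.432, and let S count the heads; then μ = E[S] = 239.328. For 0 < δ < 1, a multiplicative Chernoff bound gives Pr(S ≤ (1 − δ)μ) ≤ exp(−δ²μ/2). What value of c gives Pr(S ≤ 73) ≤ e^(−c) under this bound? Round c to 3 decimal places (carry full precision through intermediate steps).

Write 73 = (1 − δ)μ, so δ = 1 − 73/239.328 = 0.6949793…
Then the exponent is δ²μ/2 = (μ − 73)²/(2μ) = 57.797256.

57.797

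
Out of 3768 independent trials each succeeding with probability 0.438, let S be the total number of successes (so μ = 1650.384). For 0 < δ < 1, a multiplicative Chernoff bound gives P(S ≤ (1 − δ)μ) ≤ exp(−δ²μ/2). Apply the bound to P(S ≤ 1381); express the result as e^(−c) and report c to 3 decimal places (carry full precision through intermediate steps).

21.985

Write 1381 = (1 − δ)μ, so δ = 1 − 1381/1650.384 = 0.163225…
Then the exponent is δ²μ/2 = (μ − 1381)²/(2μ) = 21.985108.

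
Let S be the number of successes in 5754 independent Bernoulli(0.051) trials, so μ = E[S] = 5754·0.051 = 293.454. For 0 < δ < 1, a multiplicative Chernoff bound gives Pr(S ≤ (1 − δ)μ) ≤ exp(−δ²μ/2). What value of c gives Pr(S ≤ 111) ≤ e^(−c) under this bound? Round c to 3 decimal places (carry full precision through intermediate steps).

56.720

Write 111 = (1 − δ)μ, so δ = 1 − 111/293.454 = 0.6217465…
Then the exponent is δ²μ/2 = (μ − 111)²/(2μ) = 56.720069.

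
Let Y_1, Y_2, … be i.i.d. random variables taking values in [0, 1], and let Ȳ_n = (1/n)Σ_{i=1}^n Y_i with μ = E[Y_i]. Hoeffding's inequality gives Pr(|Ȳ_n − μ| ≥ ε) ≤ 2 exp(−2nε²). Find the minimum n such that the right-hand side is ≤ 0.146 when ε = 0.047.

593

Require 2·exp(−2nε²) ≤ 0.146, i.e. 2nε² ≥ ln(2/0.146) = 2.617296.
So n ≥ 2.617296 / (2·0.047²) = 592.416.
The smallest integer n is 593.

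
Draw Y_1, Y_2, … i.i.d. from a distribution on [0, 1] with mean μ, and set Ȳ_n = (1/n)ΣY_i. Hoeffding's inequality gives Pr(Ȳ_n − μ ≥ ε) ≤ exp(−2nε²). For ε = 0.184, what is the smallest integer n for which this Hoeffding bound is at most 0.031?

Require exp(−2nε²) ≤ 0.031, i.e. 2nε² ≥ ln(1/0.031) = 3.473768.
So n ≥ 3.473768 / (2·0.184²) = 51.302.
The smallest integer n is 52.

52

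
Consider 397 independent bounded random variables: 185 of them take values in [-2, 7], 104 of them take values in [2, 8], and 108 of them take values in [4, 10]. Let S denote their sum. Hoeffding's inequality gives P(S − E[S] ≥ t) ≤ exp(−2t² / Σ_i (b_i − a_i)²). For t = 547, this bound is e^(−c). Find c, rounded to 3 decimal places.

26.459

Σ(b_i − a_i)² = 185·9² + 104·6² + 108·6² = 22617.
c = 2t² / 22617 = 2·547² / 22617 = 26.4588.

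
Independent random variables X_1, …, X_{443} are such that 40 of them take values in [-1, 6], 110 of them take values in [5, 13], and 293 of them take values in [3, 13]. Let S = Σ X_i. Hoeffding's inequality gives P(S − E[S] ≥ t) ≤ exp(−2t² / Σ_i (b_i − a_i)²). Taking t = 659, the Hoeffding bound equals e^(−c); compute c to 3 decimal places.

Σ(b_i − a_i)² = 40·7² + 110·8² + 293·10² = 38300.
c = 2t² / 38300 = 2·659² / 38300 = 22.6779.

22.678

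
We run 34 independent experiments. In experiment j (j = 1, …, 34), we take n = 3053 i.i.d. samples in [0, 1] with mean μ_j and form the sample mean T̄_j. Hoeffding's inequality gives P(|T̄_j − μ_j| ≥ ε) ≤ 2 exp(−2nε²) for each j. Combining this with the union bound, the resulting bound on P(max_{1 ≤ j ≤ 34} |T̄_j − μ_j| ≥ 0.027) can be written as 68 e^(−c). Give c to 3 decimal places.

4.451

Union bound over the 34 events: P(max_{1 ≤ j ≤ 34} |T̄_j − μ_j| ≥ 0.027) ≤ 34·2·exp(−2nε²) = 68 exp(−2·3053·0.027²).
So c = 2·3053·0.027² = 4.4513.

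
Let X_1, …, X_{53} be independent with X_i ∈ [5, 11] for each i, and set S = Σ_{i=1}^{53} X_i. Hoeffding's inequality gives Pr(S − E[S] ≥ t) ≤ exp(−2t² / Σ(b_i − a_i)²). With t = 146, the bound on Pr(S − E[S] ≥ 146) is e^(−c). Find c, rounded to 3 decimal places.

22.344

Σ(b_i − a_i)² = 53·(6)² = 1908.
c = 2t²/1908 = 2·146²/1908 = 22.3438.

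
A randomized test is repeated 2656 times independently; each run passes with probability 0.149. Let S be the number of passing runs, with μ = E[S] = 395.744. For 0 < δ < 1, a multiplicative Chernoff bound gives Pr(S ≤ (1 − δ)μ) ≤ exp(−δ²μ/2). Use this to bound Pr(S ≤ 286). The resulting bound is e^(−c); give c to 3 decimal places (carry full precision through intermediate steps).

15.217

Write 286 = (1 − δ)μ, so δ = 1 − 286/395.744 = 0.2773106…
Then the exponent is δ²μ/2 = (μ − 286)²/(2μ) = 15.216586.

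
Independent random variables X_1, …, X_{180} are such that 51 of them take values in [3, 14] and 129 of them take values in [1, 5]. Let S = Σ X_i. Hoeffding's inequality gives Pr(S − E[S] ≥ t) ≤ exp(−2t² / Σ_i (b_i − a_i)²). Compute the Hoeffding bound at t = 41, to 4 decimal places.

0.6648

Σ(b_i − a_i)² = 51·11² + 129·4² = 8235.
Exponent = 2·41² / 8235 = 0.40826.
Bound = exp(−0.40826) = 0.66481.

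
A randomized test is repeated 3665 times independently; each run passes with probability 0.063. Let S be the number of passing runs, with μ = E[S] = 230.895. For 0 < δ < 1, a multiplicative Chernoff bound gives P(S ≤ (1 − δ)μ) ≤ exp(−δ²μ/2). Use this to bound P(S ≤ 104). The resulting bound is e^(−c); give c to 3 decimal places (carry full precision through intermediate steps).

Write 104 = (1 − δ)μ, so δ = 1 − 104/230.895 = 0.5495788…
Then the exponent is δ²μ/2 = (μ − 104)²/(2μ) = 34.869402.

34.869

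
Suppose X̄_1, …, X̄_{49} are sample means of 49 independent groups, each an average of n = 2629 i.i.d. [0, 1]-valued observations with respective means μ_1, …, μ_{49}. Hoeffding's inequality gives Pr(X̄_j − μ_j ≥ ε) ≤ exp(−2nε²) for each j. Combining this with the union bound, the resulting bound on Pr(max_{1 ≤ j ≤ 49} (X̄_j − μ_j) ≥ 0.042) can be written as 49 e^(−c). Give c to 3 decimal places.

Union bound over the 49 events: Pr(max_{1 ≤ j ≤ 49} (X̄_j − μ_j) ≥ 0.042) ≤ 49·exp(−2nε²) = 49 exp(−2·2629·0.042²).
So c = 2·2629·0.042² = 9.2751.

9.275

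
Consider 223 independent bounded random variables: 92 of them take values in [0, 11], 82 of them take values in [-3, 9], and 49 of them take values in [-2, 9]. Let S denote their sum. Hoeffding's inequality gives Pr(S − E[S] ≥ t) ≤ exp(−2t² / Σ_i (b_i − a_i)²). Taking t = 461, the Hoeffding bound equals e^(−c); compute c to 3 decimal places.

Σ(b_i − a_i)² = 92·11² + 82·12² + 49·11² = 28869.
c = 2t² / 28869 = 2·461² / 28869 = 14.7231.

14.723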